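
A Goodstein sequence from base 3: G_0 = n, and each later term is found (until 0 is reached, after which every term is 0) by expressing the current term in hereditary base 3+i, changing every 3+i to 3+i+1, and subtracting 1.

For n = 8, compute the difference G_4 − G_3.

0

(0) 8|_3 = 2·3 + 2 ↦ 2·4 + 2|_4 = 10 ⇒ 9
(1) 9|_4 = 2·4 + 1 ↦ 2·5 + 1|_5 = 11 ⇒ 10
(2) 10|_5 = 2·5 ↦ 2·6|_6 = 12 ⇒ 11
(3) 11|_6 = 6 + 5 ↦ 7 + 5|_7 = 12 ⇒ 11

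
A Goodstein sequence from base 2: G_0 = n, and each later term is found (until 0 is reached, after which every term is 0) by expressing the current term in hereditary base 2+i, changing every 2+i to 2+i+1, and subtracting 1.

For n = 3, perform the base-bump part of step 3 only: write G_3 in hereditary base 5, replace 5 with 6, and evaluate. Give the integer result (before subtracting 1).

2

G_0 = 3. HB_2(3) = 2 + 1. Bump = 4. G_1 = 3.
G_1 = 3. HB_3(3) = 3. Bump = 4. G_2 = 3.
G_2 = 3. HB_4(3) = 3. Bump = 3. G_3 = 2.
G_3 = 2. HB_5(2) = 2. Bump = 2. G_4 = 1.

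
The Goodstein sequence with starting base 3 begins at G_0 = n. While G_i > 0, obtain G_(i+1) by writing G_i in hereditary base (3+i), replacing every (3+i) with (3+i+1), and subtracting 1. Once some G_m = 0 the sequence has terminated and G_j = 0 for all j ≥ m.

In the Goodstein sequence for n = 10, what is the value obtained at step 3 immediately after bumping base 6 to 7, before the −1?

31

base 3: 10 = 3^2 + 1; at 4: 4^2 + 1 = 17; next = 16
base 4: 16 = 4^2; at 5: 5^2 = 25; next = 24
base 5: 24 = 4·5 + 4; at 6: 4·6 + 4 = 28; next = 27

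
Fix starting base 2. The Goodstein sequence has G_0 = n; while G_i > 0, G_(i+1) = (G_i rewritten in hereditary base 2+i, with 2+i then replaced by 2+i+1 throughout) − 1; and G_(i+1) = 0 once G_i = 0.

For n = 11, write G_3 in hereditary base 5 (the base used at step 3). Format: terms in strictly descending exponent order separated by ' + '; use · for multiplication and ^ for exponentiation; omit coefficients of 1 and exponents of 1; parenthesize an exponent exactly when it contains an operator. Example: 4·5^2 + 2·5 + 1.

5^(5 + 1) + 2

base 2: 11 = 2^(2 + 1) + 2 + 1; at 3: 3^(3 + 1) + 3 + 1 = 85; next = 84
base 3: 84 = 3^(3 + 1) + 3; at 4: 4^(4 + 1) + 4 = 1028; next = 1027
base 4: 1027 = 4^(4 + 1) + 3; at 5: 5^(5 + 1) + 3 = 15628; next = 15627
base 5: 15627 = 5^(5 + 1) + 2; at 6: 6^(6 + 1) + 2 = 279938; next = 279937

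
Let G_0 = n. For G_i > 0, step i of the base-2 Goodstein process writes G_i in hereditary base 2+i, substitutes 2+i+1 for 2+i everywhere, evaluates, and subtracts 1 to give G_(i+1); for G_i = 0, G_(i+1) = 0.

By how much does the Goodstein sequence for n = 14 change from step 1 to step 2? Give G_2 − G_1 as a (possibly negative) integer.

[0] 14 ≡ 2^(2 + 1) + 2^2 + 2 (base 2). Lift 3: 111. −1: 110.
[1] 110 ≡ 3^(3 + 1) + 3^3 + 2 (base 3). Lift 4: 1282. −1: 1281.

1171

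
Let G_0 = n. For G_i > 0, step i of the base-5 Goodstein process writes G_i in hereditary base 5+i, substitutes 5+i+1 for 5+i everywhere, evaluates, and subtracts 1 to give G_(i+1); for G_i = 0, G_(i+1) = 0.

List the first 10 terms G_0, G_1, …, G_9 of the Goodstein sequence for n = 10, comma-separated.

i=0: 10 = 2·5 (b=5); 5→6: 2·6 = 12; 12−1 = 11
i=1: 11 = 6 + 5 (b=6); 6→7: 7 + 5 = 12; 12−1 = 11
i=2: 11 = 7 + 4 (b=7); 7→8: 8 + 4 = 12; 12−1 = 11
i=3: 11 = 8 + 3 (b=8); 8→9: 9 + 3 = 12; 12−1 = 11
i=4: 11 = 9 + 2 (b=9); 9→10: 10 + 2 = 12; 12−1 = 11
i=5: 11 = 10 + 1 (b=10); 10→11: 11 + 1 = 12; 12−1 = 11
i=6: 11 = 11 (b=11); 11→12: 12 = 12; 12−1 = 11
i=7: 11 = 11 (b=12); 12→13: 11 = 11; 11−1 = 10
i=8: 10 = 10 (b=13); 13→14: 10 = 10; 10−1 = 9

10, 11, 11, 11, 11, 11, 11, 11, 10, 9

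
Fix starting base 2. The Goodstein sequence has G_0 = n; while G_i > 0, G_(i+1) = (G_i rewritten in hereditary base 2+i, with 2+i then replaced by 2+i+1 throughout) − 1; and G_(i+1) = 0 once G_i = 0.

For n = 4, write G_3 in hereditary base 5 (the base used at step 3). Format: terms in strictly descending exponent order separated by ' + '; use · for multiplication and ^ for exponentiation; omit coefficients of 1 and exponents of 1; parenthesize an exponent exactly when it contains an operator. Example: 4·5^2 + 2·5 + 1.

(0) 4|_2 = 2^2 ↦ 3^3|_3 = 27 ⇒ 26
(1) 26|_3 = 2·3^2 + 2·3 + 2 ↦ 2·4^2 + 2·4 + 2|_4 = 42 ⇒ 41
(2) 41|_4 = 2·4^2 + 2·4 + 1 ↦ 2·5^2 + 2·5 + 1|_5 = 61 ⇒ 60

2·5^2 + 2·5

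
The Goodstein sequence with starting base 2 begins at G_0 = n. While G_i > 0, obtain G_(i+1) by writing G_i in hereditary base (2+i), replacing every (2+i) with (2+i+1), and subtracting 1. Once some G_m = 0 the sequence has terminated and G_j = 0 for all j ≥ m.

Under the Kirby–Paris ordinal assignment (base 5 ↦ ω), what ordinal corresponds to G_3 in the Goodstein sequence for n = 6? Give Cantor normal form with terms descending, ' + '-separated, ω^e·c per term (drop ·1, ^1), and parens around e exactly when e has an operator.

ω^ω

G_0 = 6. HB_2(6) = 2^2 + 2. Bump = 30. G_1 = 29.
G_1 = 29. HB_3(29) = 3^3 + 2. Bump = 258. G_2 = 257.
G_2 = 257. HB_4(257) = 4^4 + 1. Bump = 3126. G_3 = 3125.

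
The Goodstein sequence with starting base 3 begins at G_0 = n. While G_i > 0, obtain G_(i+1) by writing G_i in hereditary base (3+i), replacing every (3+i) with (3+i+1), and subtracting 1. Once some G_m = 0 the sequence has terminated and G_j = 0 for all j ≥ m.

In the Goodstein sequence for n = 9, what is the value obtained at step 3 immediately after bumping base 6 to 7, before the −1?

22

step 0: 9 = 3^2; sub 4 for 3: 4^2; = 16; G_1 = 16−1 = 15
step 1: 15 = 3·4 + 3; sub 5 for 4: 3·5 + 3; = 18; G_2 = 18−1 = 17
step 2: 17 = 3·5 + 2; sub 6 for 5: 3·6 + 2; = 20; G_3 = 20−1 = 19
step 3: 19 = 3·6 + 1; sub 7 for 6: 3·7 + 1; = 22; G_4 = 22−1 = 21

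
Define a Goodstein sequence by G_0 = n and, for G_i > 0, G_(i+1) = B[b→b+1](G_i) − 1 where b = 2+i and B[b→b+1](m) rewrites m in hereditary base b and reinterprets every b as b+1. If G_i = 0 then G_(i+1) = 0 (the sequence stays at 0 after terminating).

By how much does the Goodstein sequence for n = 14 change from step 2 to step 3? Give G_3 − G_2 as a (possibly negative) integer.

17469

[0] 14 ≡ 2^(2 + 1) + 2^2 + 2 (base 2). Lift 3: 111. −1: 110.
[1] 110 ≡ 3^(3 + 1) + 3^3 + 2 (base 3). Lift 4: 1282. −1: 1281.
[2] 1281 ≡ 4^(4 + 1) + 4^4 + 1 (base 4). Lift 5: 18751. −1: 18750.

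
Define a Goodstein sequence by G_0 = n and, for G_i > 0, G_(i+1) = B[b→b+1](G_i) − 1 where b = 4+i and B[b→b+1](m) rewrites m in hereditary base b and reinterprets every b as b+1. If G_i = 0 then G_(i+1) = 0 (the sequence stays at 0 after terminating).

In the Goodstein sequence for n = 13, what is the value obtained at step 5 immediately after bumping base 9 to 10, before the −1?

[0] 13 ≡ 3·4 + 1 (base 4). Lift 5: 16. −1: 15.
[1] 15 ≡ 3·5 (base 5). Lift 6: 18. −1: 17.
[2] 17 ≡ 2·6 + 5 (base 6). Lift 7: 19. −1: 18.
[3] 18 ≡ 2·7 + 4 (base 7). Lift 8: 20. −1: 19.
[4] 19 ≡ 2·8 + 3 (base 8). Lift 9: 21. −1: 20.
[5] 20 ≡ 2·9 + 2 (base 9). Lift 10: 22. −1: 21.

22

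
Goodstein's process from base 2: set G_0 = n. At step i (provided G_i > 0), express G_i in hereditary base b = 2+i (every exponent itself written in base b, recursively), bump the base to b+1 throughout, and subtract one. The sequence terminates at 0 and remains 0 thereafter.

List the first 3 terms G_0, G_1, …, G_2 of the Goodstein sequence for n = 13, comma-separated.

G_0=13  [base 2] 2^(2 + 1) + 2^2 + 1  →[2↦3]→  3^(3 + 1) + 3^3 + 1 = 109  −1 ⇒ G_1=108
G_1=108  [base 3] 3^(3 + 1) + 3^3  →[3↦4]→  4^(4 + 1) + 4^4 = 1280  −1 ⇒ G_2=1279

13, 108, 1279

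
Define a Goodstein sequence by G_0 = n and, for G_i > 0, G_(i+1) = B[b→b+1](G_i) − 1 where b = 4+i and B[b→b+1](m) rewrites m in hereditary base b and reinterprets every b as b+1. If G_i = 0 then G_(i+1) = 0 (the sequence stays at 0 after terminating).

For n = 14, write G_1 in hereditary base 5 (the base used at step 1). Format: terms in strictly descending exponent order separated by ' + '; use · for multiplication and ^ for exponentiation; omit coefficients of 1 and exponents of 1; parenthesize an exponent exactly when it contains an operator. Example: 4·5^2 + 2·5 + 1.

G_0 = 14. HB_4(14) = 3·4 + 2. Bump = 17. G_1 = 16.
G_1 = 16. HB_5(16) = 3·5 + 1. Bump = 19. G_2 = 18.

3·5 + 1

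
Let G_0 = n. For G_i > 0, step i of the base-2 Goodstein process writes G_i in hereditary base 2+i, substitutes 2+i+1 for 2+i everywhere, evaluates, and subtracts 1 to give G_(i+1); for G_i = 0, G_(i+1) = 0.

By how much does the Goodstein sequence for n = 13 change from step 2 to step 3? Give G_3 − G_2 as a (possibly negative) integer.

14813

G_0 = 13. HB_2(13) = 2^(2 + 1) + 2^2 + 1. Bump = 109. G_1 = 108.
G_1 = 108. HB_3(108) = 3^(3 + 1) + 3^3. Bump = 1280. G_2 = 1279.
G_2 = 1279. HB_4(1279) = 4^(4 + 1) + 3·4^3 + 3·4^2 + 3·4 + 3. Bump = 16093. G_3 = 16092.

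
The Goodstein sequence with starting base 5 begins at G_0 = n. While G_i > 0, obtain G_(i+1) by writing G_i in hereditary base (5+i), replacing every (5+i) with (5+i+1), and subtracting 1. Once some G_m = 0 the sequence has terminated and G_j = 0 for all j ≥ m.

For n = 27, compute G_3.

63

27 —HB5→ 5^2 + 2 —bump→ 6^2 + 2 = 38 —(−1)→ 37
37 —HB6→ 6^2 + 1 —bump→ 7^2 + 1 = 50 —(−1)→ 49
49 —HB7→ 7^2 —bump→ 8^2 = 64 —(−1)→ 63
63 —HB8→ 7·8 + 7 —bump→ 7·9 + 7 = 70 —(−1)→ 69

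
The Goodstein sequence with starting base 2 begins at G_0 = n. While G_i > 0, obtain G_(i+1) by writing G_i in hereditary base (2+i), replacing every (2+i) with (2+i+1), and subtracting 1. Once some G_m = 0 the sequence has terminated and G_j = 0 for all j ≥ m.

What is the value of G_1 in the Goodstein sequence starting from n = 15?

(0) 15|_2 = 2^(2 + 1) + 2^2 + 2 + 1 ↦ 3^(3 + 1) + 3^3 + 3 + 1|_3 = 112 ⇒ 111
(1) 111|_3 = 3^(3 + 1) + 3^3 + 3 ↦ 4^(4 + 1) + 4^4 + 4|_4 = 1284 ⇒ 1283

111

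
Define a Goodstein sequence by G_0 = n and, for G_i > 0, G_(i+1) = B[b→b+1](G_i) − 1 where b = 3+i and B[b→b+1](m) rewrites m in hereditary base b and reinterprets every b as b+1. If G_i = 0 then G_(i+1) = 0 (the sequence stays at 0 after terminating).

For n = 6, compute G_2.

7

6 —HB3→ 2·3 —bump→ 2·4 = 8 —(−1)→ 7
7 —HB4→ 4 + 3 —bump→ 5 + 3 = 8 —(−1)→ 7
7 —HB5→ 5 + 2 —bump→ 6 + 2 = 8 —(−1)→ 7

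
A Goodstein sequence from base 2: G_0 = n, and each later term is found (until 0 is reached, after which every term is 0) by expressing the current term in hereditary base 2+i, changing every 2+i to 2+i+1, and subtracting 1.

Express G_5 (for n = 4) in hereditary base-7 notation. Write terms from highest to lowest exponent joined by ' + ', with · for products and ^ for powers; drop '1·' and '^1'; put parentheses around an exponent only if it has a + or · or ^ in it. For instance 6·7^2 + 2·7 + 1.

2·7^2 + 7 + 4

G_0 = 4. HB_2(4) = 2^2. Bump = 27. G_1 = 26.
G_1 = 26. HB_3(26) = 2·3^2 + 2·3 + 2. Bump = 42. G_2 = 41.
G_2 = 41. HB_4(41) = 2·4^2 + 2·4 + 1. Bump = 61. G_3 = 60.
G_3 = 60. HB_5(60) = 2·5^2 + 2·5. Bump = 84. G_4 = 83.
G_4 = 83. HB_6(83) = 2·6^2 + 6 + 5. Bump = 110. G_5 = 109.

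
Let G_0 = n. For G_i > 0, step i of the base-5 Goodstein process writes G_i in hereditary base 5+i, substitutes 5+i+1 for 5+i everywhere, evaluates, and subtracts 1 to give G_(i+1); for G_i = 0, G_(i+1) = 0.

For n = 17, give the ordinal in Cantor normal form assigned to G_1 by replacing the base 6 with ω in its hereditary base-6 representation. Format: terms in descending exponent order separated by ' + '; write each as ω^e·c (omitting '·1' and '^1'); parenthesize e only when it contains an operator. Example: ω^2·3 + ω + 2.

ω·3 + 1

step 0: 17 = 3·5 + 2; sub 6 for 5: 3·6 + 2; = 20; G_1 = 20−1 = 19
step 1: 19 = 3·6 + 1; sub 7 for 6: 3·7 + 1; = 22; G_2 = 22−1 = 21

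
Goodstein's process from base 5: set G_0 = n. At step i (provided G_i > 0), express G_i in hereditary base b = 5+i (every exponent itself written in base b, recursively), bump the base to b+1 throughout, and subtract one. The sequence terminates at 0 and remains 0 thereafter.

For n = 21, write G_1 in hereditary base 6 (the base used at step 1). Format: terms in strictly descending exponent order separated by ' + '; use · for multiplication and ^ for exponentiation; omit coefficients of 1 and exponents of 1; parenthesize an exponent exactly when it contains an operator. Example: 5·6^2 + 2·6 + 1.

G_0=21  [base 5] 4·5 + 1  →[5↦6]→  4·6 + 1 = 25  −1 ⇒ G_1=24
G_1=24  [base 6] 4·6  →[6↦7]→  4·7 = 28  −1 ⇒ G_2=27

4·6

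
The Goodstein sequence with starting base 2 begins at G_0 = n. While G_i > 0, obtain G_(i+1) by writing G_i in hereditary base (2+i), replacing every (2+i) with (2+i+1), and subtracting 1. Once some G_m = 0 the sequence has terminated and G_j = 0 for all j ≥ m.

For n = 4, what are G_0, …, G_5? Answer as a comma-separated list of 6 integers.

4, 26, 41, 60, 83, 109

G_0 = 4. HB_2(4) = 2^2. Bump = 27. G_1 = 26.
G_1 = 26. HB_3(26) = 2·3^2 + 2·3 + 2. Bump = 42. G_2 = 41.
G_2 = 41. HB_4(41) = 2·4^2 + 2·4 + 1. Bump = 61. G_3 = 60.
G_3 = 60. HB_5(60) = 2·5^2 + 2·5. Bump = 84. G_4 = 83.
G_4 = 83. HB_6(83) = 2·6^2 + 6 + 5. Bump = 110. G_5 = 109.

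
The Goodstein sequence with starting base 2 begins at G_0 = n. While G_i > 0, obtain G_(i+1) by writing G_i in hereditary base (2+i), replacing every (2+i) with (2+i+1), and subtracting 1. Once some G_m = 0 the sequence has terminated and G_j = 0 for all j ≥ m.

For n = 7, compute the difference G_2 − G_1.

229

G_0=7  [base 2] 2^2 + 2 + 1  →[2↦3]→  3^3 + 3 + 1 = 31  −1 ⇒ G_1=30
G_1=30  [base 3] 3^3 + 3  →[3↦4]→  4^4 + 4 = 260  −1 ⇒ G_2=259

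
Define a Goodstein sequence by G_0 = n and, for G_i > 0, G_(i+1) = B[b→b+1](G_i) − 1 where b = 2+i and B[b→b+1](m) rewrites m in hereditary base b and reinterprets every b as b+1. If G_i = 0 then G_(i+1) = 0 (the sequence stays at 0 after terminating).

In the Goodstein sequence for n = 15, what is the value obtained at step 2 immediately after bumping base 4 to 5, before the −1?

18753

i=0: 15 = 2^(2 + 1) + 2^2 + 2 + 1 (b=2); 2→3: 3^(3 + 1) + 3^3 + 3 + 1 = 112; 112−1 = 111
i=1: 111 = 3^(3 + 1) + 3^3 + 3 (b=3); 3→4: 4^(4 + 1) + 4^4 + 4 = 1284; 1284−1 = 1283
i=2: 1283 = 4^(4 + 1) + 4^4 + 3 (b=4); 4→5: 5^(5 + 1) + 5^5 + 3 = 18753; 18753−1 = 18752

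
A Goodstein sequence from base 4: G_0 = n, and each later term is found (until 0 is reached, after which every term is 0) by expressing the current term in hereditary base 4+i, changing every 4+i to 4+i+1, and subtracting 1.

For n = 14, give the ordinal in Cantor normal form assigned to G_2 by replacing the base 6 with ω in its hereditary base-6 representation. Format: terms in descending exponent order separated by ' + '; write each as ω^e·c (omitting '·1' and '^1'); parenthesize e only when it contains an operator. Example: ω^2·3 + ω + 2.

base 4: 14 = 3·4 + 2; at 5: 3·5 + 2 = 17; next = 16
base 5: 16 = 3·5 + 1; at 6: 3·6 + 1 = 19; next = 18
base 6: 18 = 3·6; at 7: 3·7 = 21; next = 20

ω·3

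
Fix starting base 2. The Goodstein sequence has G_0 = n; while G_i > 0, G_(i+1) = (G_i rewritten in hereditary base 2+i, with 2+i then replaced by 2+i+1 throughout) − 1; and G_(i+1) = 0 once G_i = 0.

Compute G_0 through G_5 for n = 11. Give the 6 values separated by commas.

11, 84, 1027, 15627, 279937, 5764801

base 2: 11 = 2^(2 + 1) + 2 + 1; at 3: 3^(3 + 1) + 3 + 1 = 85; next = 84
base 3: 84 = 3^(3 + 1) + 3; at 4: 4^(4 + 1) + 4 = 1028; next = 1027
base 4: 1027 = 4^(4 + 1) + 3; at 5: 5^(5 + 1) + 3 = 15628; next = 15627
base 5: 15627 = 5^(5 + 1) + 2; at 6: 6^(6 + 1) + 2 = 279938; next = 279937
base 6: 279937 = 6^(6 + 1) + 1; at 7: 7^(7 + 1) + 1 = 5764802; next = 5764801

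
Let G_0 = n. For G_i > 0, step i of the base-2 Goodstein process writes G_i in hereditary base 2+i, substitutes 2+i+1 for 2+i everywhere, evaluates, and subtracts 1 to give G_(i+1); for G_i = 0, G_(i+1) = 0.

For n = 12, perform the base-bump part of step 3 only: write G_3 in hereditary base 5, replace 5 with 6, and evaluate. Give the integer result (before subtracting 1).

280020

i=0: 12 = 2^(2 + 1) + 2^2 (b=2); 2→3: 3^(3 + 1) + 3^3 = 108; 108−1 = 107
i=1: 107 = 3^(3 + 1) + 2·3^2 + 2·3 + 2 (b=3); 3→4: 4^(4 + 1) + 2·4^2 + 2·4 + 2 = 1066; 1066−1 = 1065
i=2: 1065 = 4^(4 + 1) + 2·4^2 + 2·4 + 1 (b=4); 4→5: 5^(5 + 1) + 2·5^2 + 2·5 + 1 = 15686; 15686−1 = 15685
i=3: 15685 = 5^(5 + 1) + 2·5^2 + 2·5 (b=5); 5→6: 6^(6 + 1) + 2·6^2 + 2·6 = 280020; 280020−1 = 280019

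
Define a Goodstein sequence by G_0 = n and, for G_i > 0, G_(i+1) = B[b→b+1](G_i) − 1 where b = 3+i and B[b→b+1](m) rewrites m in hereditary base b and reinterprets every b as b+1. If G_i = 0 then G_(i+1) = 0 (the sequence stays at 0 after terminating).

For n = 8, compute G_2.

[0] 8 ≡ 2·3 + 2 (base 3). Lift 4: 10. −1: 9.
[1] 9 ≡ 2·4 + 1 (base 4). Lift 5: 11. −1: 10.
[2] 10 ≡ 2·5 (base 5). Lift 6: 12. −1: 11.

10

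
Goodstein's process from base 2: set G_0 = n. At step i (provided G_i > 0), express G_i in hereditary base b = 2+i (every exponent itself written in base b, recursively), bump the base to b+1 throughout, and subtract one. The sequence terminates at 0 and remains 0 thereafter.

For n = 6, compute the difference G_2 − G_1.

228

(0) 6|_2 = 2^2 + 2 ↦ 3^3 + 3|_3 = 30 ⇒ 29
(1) 29|_3 = 3^3 + 2 ↦ 4^4 + 2|_4 = 258 ⇒ 257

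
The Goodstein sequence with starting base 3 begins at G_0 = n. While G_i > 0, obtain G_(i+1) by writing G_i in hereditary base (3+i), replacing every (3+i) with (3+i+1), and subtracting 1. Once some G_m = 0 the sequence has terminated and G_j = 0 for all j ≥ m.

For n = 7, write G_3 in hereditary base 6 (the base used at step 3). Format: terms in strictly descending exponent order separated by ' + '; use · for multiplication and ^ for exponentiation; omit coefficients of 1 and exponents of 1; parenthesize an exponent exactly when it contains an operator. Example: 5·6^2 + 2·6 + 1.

6 + 3

(0) 7|_3 = 2·3 + 1 ↦ 2·4 + 1|_4 = 9 ⇒ 8
(1) 8|_4 = 2·4 ↦ 2·5|_5 = 10 ⇒ 9
(2) 9|_5 = 5 + 4 ↦ 6 + 4|_6 = 10 ⇒ 9
(3) 9|_6 = 6 + 3 ↦ 7 + 3|_7 = 10 ⇒ 9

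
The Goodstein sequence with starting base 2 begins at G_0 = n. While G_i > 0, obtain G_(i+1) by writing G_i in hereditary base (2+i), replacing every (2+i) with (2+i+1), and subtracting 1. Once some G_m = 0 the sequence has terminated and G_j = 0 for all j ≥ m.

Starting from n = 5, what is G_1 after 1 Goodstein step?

27

5 —HB2→ 2^2 + 1 —bump→ 3^3 + 1 = 28 —(−1)→ 27
27 —HB3→ 3^3 —bump→ 4^4 = 256 —(−1)→ 255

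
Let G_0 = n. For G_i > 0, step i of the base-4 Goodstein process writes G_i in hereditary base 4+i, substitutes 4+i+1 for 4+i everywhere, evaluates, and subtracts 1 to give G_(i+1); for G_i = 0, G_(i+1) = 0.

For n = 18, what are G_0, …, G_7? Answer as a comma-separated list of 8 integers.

[0] 18 ≡ 4^2 + 2 (base 4). Lift 5: 27. −1: 26.
[1] 26 ≡ 5^2 + 1 (base 5). Lift 6: 37. −1: 36.
[2] 36 ≡ 6^2 (base 6). Lift 7: 49. −1: 48.
[3] 48 ≡ 6·7 + 6 (base 7). Lift 8: 54. −1: 53.
[4] 53 ≡ 6·8 + 5 (base 8). Lift 9: 59. −1: 58.
[5] 58 ≡ 6·9 + 4 (base 9). Lift 10: 64. −1: 63.
[6] 63 ≡ 6·10 + 3 (base 10). Lift 11: 69. −1: 68.

18, 26, 36, 48, 53, 58, 63, 68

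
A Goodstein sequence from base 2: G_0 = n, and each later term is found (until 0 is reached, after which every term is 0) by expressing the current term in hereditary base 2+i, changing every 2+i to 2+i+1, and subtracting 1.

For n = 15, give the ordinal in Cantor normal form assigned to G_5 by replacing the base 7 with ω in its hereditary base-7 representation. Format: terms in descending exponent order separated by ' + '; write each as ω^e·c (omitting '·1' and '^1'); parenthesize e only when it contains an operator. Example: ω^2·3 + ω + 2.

ω^(ω + 1) + ω^ω

step 0: 15 = 2^(2 + 1) + 2^2 + 2 + 1; sub 3 for 2: 3^(3 + 1) + 3^3 + 3 + 1; = 112; G_1 = 112−1 = 111
step 1: 111 = 3^(3 + 1) + 3^3 + 3; sub 4 for 3: 4^(4 + 1) + 4^4 + 4; = 1284; G_2 = 1284−1 = 1283
step 2: 1283 = 4^(4 + 1) + 4^4 + 3; sub 5 for 4: 5^(5 + 1) + 5^5 + 3; = 18753; G_3 = 18753−1 = 18752
step 3: 18752 = 5^(5 + 1) + 5^5 + 2; sub 6 for 5: 6^(6 + 1) + 6^6 + 2; = 326594; G_4 = 326594−1 = 326593
step 4: 326593 = 6^(6 + 1) + 6^6 + 1; sub 7 for 6: 7^(7 + 1) + 7^7 + 1; = 6588345; G_5 = 6588345−1 = 6588344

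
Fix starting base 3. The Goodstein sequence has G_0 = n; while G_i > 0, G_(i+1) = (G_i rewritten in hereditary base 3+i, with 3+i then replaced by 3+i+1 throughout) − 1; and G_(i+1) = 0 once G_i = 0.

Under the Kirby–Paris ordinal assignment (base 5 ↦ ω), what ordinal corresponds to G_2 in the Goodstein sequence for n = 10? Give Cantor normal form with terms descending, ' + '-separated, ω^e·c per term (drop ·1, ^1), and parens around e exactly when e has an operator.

ω·4 + 4

G_0=10  [base 3] 3^2 + 1  →[3↦4]→  4^2 + 1 = 17  −1 ⇒ G_1=16
G_1=16  [base 4] 4^2  →[4↦5]→  5^2 = 25  −1 ⇒ G_2=24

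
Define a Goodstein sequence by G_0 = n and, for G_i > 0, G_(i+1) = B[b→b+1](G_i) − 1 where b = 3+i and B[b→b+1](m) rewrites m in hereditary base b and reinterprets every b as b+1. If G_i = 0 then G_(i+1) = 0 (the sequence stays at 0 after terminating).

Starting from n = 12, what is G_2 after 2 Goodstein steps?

i=0: 12 = 3^2 + 3 (b=3); 3→4: 4^2 + 4 = 20; 20−1 = 19
i=1: 19 = 4^2 + 3 (b=4); 4→5: 5^2 + 3 = 28; 28−1 = 27
i=2: 27 = 5^2 + 2 (b=5); 5→6: 6^2 + 2 = 38; 38−1 = 37

27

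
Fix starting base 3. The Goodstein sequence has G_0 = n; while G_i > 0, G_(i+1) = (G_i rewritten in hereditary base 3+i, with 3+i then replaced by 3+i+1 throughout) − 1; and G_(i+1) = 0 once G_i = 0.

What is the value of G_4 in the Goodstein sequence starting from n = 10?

30

[0] 10 ≡ 3^2 + 1 (base 3). Lift 4: 17. −1: 16.
[1] 16 ≡ 4^2 (base 4). Lift 5: 25. −1: 24.
[2] 24 ≡ 4·5 + 4 (base 5). Lift 6: 28. −1: 27.
[3] 27 ≡ 4·6 + 3 (base 6). Lift 7: 31. −1: 30.
[4] 30 ≡ 4·7 + 2 (base 7). Lift 8: 34. −1: 33.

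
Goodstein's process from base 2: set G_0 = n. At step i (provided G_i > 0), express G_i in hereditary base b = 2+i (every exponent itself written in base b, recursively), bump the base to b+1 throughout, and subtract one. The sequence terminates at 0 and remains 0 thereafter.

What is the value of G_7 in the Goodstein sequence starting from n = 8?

[0] 8 ≡ 2^(2 + 1) (base 2). Lift 3: 81. −1: 80.
[1] 80 ≡ 2·3^3 + 2·3^2 + 2·3 + 2 (base 3). Lift 4: 554. −1: 553.
[2] 553 ≡ 2·4^4 + 2·4^2 + 2·4 + 1 (base 4). Lift 5: 6311. −1: 6310.
[3] 6310 ≡ 2·5^5 + 2·5^2 + 2·5 (base 5). Lift 6: 93396. −1: 93395.
[4] 93395 ≡ 2·6^6 + 2·6^2 + 6 + 5 (base 6). Lift 7: 1647196. −1: 1647195.
[5] 1647195 ≡ 2·7^7 + 2·7^2 + 7 + 4 (base 7). Lift 8: 33554572. −1: 33554571.
[6] 33554571 ≡ 2·8^8 + 2·8^2 + 8 + 3 (base 8). Lift 9: 774841152. −1: 774841151.

774841151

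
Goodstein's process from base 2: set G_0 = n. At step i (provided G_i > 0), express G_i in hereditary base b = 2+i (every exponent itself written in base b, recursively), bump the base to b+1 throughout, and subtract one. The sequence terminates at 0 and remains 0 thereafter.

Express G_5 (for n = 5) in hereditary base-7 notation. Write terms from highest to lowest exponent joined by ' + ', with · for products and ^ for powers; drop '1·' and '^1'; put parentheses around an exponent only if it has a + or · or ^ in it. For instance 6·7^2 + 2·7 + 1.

[0] 5 ≡ 2^2 + 1 (base 2). Lift 3: 28. −1: 27.
[1] 27 ≡ 3^3 (base 3). Lift 4: 256. −1: 255.
[2] 255 ≡ 3·4^3 + 3·4^2 + 3·4 + 3 (base 4). Lift 5: 468. −1: 467.
[3] 467 ≡ 3·5^3 + 3·5^2 + 3·5 + 2 (base 5). Lift 6: 776. −1: 775.
[4] 775 ≡ 3·6^3 + 3·6^2 + 3·6 + 1 (base 6). Lift 7: 1198. −1: 1197.
[5] 1197 ≡ 3·7^3 + 3·7^2 + 3·7 (base 7). Lift 8: 1752. −1: 1751.

3·7^3 + 3·7^2 + 3·7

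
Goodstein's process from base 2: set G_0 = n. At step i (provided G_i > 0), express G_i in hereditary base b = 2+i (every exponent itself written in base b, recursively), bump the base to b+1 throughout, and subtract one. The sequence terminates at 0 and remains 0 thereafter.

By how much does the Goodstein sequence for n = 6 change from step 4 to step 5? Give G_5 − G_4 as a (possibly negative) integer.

base 2: 6 = 2^2 + 2; at 3: 3^3 + 3 = 30; next = 29
base 3: 29 = 3^3 + 2; at 4: 4^4 + 2 = 258; next = 257
base 4: 257 = 4^4 + 1; at 5: 5^5 + 1 = 3126; next = 3125
base 5: 3125 = 5^5; at 6: 6^6 = 46656; next = 46655
base 6: 46655 = 5·6^5 + 5·6^4 + 5·6^3 + 5·6^2 + 5·6 + 5; at 7: 5·7^5 + 5·7^4 + 5·7^3 + 5·7^2 + 5·7 + 5 = 98040; next = 98039

51384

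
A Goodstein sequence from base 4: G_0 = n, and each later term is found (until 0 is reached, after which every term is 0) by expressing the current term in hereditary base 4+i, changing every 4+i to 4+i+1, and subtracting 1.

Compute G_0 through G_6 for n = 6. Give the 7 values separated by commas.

6, 6, 6, 6, 5, 4, 3

base 4: 6 = 4 + 2; at 5: 5 + 2 = 7; next = 6
base 5: 6 = 5 + 1; at 6: 6 + 1 = 7; next = 6
base 6: 6 = 6; at 7: 7 = 7; next = 6
base 7: 6 = 6; at 8: 6 = 6; next = 5
base 8: 5 = 5; at 9: 5 = 5; next = 4
base 9: 4 = 4; at 10: 4 = 4; next = 3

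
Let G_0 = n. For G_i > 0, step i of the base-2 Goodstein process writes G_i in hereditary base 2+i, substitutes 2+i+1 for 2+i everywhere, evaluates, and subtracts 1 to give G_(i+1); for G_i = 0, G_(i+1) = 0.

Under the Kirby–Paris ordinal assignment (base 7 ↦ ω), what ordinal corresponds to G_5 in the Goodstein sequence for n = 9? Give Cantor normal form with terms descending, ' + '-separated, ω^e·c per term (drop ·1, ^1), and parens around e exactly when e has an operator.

ω^ω·3 + ω^3·3 + ω^2·3 + ω·3

[0] 9 ≡ 2^(2 + 1) + 1 (base 2). Lift 3: 82. −1: 81.
[1] 81 ≡ 3^(3 + 1) (base 3). Lift 4: 1024. −1: 1023.
[2] 1023 ≡ 3·4^4 + 3·4^3 + 3·4^2 + 3·4 + 3 (base 4). Lift 5: 9843. −1: 9842.
[3] 9842 ≡ 3·5^5 + 3·5^3 + 3·5^2 + 3·5 + 2 (base 5). Lift 6: 140744. −1: 140743.
[4] 140743 ≡ 3·6^6 + 3·6^3 + 3·6^2 + 3·6 + 1 (base 6). Lift 7: 2471827. −1: 2471826.
[5] 2471826 ≡ 3·7^7 + 3·7^3 + 3·7^2 + 3·7 (base 7). Lift 8: 50333400. −1: 50333399.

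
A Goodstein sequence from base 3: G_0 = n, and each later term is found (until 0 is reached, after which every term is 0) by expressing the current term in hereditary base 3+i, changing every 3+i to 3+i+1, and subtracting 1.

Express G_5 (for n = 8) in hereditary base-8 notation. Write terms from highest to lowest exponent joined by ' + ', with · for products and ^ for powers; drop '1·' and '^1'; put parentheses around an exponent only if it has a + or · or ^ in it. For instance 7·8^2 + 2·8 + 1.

i=0: 8 = 2·3 + 2 (b=3); 3→4: 2·4 + 2 = 10; 10−1 = 9
i=1: 9 = 2·4 + 1 (b=4); 4→5: 2·5 + 1 = 11; 11−1 = 10
i=2: 10 = 2·5 (b=5); 5→6: 2·6 = 12; 12−1 = 11
i=3: 11 = 6 + 5 (b=6); 6→7: 7 + 5 = 12; 12−1 = 11
i=4: 11 = 7 + 4 (b=7); 7→8: 8 + 4 = 12; 12−1 = 11
i=5: 11 = 8 + 3 (b=8); 8→9: 9 + 3 = 12; 12−1 = 11

8 + 3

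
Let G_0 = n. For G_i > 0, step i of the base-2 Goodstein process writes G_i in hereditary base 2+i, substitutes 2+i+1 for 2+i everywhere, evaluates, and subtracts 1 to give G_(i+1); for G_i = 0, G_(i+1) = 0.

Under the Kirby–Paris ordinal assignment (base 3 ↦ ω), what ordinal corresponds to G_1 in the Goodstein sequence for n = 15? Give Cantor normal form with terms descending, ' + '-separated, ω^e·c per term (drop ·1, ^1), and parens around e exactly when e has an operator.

i=0: 15 = 2^(2 + 1) + 2^2 + 2 + 1 (b=2); 2→3: 3^(3 + 1) + 3^3 + 3 + 1 = 112; 112−1 = 111
i=1: 111 = 3^(3 + 1) + 3^3 + 3 (b=3); 3→4: 4^(4 + 1) + 4^4 + 4 = 1284; 1284−1 = 1283

ω^(ω + 1) + ω^ω + ω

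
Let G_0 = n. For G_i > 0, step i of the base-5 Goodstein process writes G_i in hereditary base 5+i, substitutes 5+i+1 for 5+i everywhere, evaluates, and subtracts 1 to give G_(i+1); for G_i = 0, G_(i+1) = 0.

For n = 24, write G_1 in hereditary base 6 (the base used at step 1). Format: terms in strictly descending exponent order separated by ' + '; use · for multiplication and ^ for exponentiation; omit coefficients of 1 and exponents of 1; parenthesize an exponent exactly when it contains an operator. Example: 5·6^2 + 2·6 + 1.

i=0: 24 = 4·5 + 4 (b=5); 5→6: 4·6 + 4 = 28; 28−1 = 27
i=1: 27 = 4·6 + 3 (b=6); 6→7: 4·7 + 3 = 31; 31−1 = 30

4·6 + 3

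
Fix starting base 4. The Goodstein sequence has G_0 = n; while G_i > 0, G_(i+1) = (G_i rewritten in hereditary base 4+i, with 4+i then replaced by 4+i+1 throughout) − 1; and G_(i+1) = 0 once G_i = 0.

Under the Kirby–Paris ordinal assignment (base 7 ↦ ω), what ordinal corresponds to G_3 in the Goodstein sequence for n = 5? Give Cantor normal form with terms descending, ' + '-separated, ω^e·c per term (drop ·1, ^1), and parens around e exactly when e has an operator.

G_0 = 5. HB_4(5) = 4 + 1. Bump = 6. G_1 = 5.
G_1 = 5. HB_5(5) = 5. Bump = 6. G_2 = 5.
G_2 = 5. HB_6(5) = 5. Bump = 5. G_3 = 4.
G_3 = 4. HB_7(4) = 4. Bump = 4. G_4 = 3.

4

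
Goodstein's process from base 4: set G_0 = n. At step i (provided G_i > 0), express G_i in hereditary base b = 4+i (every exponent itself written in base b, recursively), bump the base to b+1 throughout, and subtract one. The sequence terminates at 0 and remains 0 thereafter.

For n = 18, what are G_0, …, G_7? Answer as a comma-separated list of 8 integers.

G_0 = 18. HB_4(18) = 4^2 + 2. Bump = 27. G_1 = 26.
G_1 = 26. HB_5(26) = 5^2 + 1. Bump = 37. G_2 = 36.
G_2 = 36. HB_6(36) = 6^2. Bump = 49. G_3 = 48.
G_3 = 48. HB_7(48) = 6·7 + 6. Bump = 54. G_4 = 53.
G_4 = 53. HB_8(53) = 6·8 + 5. Bump = 59. G_5 = 58.
G_5 = 58. HB_9(58) = 6·9 + 4. Bump = 64. G_6 = 63.
G_6 = 63. HB_10(63) = 6·10 + 3. Bump = 69. G_7 = 68.

18, 26, 36, 48, 53, 58, 63, 68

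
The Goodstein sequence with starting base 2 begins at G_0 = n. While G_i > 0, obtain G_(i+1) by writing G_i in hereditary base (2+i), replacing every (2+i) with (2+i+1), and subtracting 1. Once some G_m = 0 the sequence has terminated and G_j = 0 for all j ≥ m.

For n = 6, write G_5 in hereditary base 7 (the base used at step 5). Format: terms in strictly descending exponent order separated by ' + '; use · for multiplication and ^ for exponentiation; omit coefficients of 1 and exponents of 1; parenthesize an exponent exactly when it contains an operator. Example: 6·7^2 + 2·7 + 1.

5·7^5 + 5·7^4 + 5·7^3 + 5·7^2 + 5·7 + 4

6 —HB2→ 2^2 + 2 —bump→ 3^3 + 3 = 30 —(−1)→ 29
29 —HB3→ 3^3 + 2 —bump→ 4^4 + 2 = 258 —(−1)→ 257
257 —HB4→ 4^4 + 1 —bump→ 5^5 + 1 = 3126 —(−1)→ 3125
3125 —HB5→ 5^5 —bump→ 6^6 = 46656 —(−1)→ 46655
46655 —HB6→ 5·6^5 + 5·6^4 + 5·6^3 + 5·6^2 + 5·6 + 5 —bump→ 5·7^5 + 5·7^4 + 5·7^3 + 5·7^2 + 5·7 + 5 = 98040 —(−1)→ 98039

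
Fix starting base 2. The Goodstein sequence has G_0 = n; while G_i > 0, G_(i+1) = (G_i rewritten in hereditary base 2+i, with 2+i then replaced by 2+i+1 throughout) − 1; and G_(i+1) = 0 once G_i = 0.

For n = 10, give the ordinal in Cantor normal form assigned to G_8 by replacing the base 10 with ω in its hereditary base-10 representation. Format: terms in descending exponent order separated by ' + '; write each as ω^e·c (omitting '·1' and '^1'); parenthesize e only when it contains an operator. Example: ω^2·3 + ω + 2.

G_0=10  [base 2] 2^(2 + 1) + 2  →[2↦3]→  3^(3 + 1) + 3 = 84  −1 ⇒ G_1=83
G_1=83  [base 3] 3^(3 + 1) + 2  →[3↦4]→  4^(4 + 1) + 2 = 1026  −1 ⇒ G_2=1025
G_2=1025  [base 4] 4^(4 + 1) + 1  →[4↦5]→  5^(5 + 1) + 1 = 15626  −1 ⇒ G_3=15625
G_3=15625  [base 5] 5^(5 + 1)  →[5↦6]→  6^(6 + 1) = 279936  −1 ⇒ G_4=279935
G_4=279935  [base 6] 5·6^6 + 5·6^5 + 5·6^4 + 5·6^3 + 5·6^2 + 5·6 + 5  →[6↦7]→  5·7^7 + 5·7^5 + 5·7^4 + 5·7^3 + 5·7^2 + 5·7 + 5 = 4215755  −1 ⇒ G_5=4215754
G_5=4215754  [base 7] 5·7^7 + 5·7^5 + 5·7^4 + 5·7^3 + 5·7^2 + 5·7 + 4  →[7↦8]→  5·8^8 + 5·8^5 + 5·8^4 + 5·8^3 + 5·8^2 + 5·8 + 4 = 84073324  −1 ⇒ G_6=84073323
G_6=84073323  [base 8] 5·8^8 + 5·8^5 + 5·8^4 + 5·8^3 + 5·8^2 + 5·8 + 3  →[8↦9]→  5·9^9 + 5·9^5 + 5·9^4 + 5·9^3 + 5·9^2 + 5·9 + 3 = 1937434593  −1 ⇒ G_7=1937434592
G_7=1937434592  [base 9] 5·9^9 + 5·9^5 + 5·9^4 + 5·9^3 + 5·9^2 + 5·9 + 2  →[9↦10]→  5·10^10 + 5·10^5 + 5·10^4 + 5·10^3 + 5·10^2 + 5·10 + 2 = 50000555552  −1 ⇒ G_8=50000555551
G_8=50000555551  [base 10] 5·10^10 + 5·10^5 + 5·10^4 + 5·10^3 + 5·10^2 + 5·10 + 1  →[10↦11]→  5·11^11 + 5·11^5 + 5·11^4 + 5·11^3 + 5·11^2 + 5·11 + 1 = 1426559238831  −1 ⇒ G_9=1426559238830

ω^ω·5 + ω^5·5 + ω^4·5 + ω^3·5 + ω^2·5 + ω·5 + 1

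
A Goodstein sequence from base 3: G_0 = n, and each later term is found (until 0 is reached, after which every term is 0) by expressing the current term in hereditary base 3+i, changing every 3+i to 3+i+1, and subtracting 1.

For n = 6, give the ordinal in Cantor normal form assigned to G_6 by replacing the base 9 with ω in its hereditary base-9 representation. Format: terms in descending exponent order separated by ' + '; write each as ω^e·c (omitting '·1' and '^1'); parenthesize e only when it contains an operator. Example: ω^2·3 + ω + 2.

6

i=0: 6 = 2·3 (b=3); 3→4: 2·4 = 8; 8−1 = 7
i=1: 7 = 4 + 3 (b=4); 4→5: 5 + 3 = 8; 8−1 = 7
i=2: 7 = 5 + 2 (b=5); 5→6: 6 + 2 = 8; 8−1 = 7
i=3: 7 = 6 + 1 (b=6); 6→7: 7 + 1 = 8; 8−1 = 7
i=4: 7 = 7 (b=7); 7→8: 8 = 8; 8−1 = 7
i=5: 7 = 7 (b=8); 8→9: 7 = 7; 7−1 = 6
i=6: 6 = 6 (b=9); 9→10: 6 = 6; 6−1 = 5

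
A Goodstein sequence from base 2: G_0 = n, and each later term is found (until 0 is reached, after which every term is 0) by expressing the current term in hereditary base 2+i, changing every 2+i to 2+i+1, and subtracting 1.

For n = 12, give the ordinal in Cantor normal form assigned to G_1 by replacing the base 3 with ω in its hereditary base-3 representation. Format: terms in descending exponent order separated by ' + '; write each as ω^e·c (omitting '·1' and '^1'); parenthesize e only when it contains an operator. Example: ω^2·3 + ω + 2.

ω^(ω + 1) + ω^2·2 + ω·2 + 2

i=0: 12 = 2^(2 + 1) + 2^2 (b=2); 2→3: 3^(3 + 1) + 3^3 = 108; 108−1 = 107
i=1: 107 = 3^(3 + 1) + 2·3^2 + 2·3 + 2 (b=3); 3→4: 4^(4 + 1) + 2·4^2 + 2·4 + 2 = 1066; 1066−1 = 1065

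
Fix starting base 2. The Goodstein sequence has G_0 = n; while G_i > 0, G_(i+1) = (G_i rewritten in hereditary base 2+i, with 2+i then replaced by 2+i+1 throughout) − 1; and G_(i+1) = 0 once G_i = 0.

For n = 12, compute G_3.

15685

[0] 12 ≡ 2^(2 + 1) + 2^2 (base 2). Lift 3: 108. −1: 107.
[1] 107 ≡ 3^(3 + 1) + 2·3^2 + 2·3 + 2 (base 3). Lift 4: 1066. −1: 1065.
[2] 1065 ≡ 4^(4 + 1) + 2·4^2 + 2·4 + 1 (base 4). Lift 5: 15686. −1: 15685.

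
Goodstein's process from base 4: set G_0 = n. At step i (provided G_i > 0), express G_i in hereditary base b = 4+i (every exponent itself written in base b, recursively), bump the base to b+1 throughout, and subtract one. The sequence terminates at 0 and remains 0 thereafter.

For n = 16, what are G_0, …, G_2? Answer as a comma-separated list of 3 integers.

16, 24, 27

step 0: 16 = 4^2; sub 5 for 4: 5^2; = 25; G_1 = 25−1 = 24
step 1: 24 = 4·5 + 4; sub 6 for 5: 4·6 + 4; = 28; G_2 = 28−1 = 27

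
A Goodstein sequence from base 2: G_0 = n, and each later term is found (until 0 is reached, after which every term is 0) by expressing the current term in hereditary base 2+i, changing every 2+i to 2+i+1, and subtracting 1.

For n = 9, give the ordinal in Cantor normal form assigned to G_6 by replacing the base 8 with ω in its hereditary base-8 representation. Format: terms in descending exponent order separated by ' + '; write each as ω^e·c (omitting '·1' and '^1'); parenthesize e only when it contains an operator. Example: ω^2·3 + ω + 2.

ω^ω·3 + ω^3·3 + ω^2·3 + ω·2 + 7

9 —HB2→ 2^(2 + 1) + 1 —bump→ 3^(3 + 1) + 1 = 82 —(−1)→ 81
81 —HB3→ 3^(3 + 1) —bump→ 4^(4 + 1) = 1024 —(−1)→ 1023
1023 —HB4→ 3·4^4 + 3·4^3 + 3·4^2 + 3·4 + 3 —bump→ 3·5^5 + 3·5^3 + 3·5^2 + 3·5 + 3 = 9843 —(−1)→ 9842
9842 —HB5→ 3·5^5 + 3·5^3 + 3·5^2 + 3·5 + 2 —bump→ 3·6^6 + 3·6^3 + 3·6^2 + 3·6 + 2 = 140744 —(−1)→ 140743
140743 —HB6→ 3·6^6 + 3·6^3 + 3·6^2 + 3·6 + 1 —bump→ 3·7^7 + 3·7^3 + 3·7^2 + 3·7 + 1 = 2471827 —(−1)→ 2471826
2471826 —HB7→ 3·7^7 + 3·7^3 + 3·7^2 + 3·7 —bump→ 3·8^8 + 3·8^3 + 3·8^2 + 3·8 = 50333400 —(−1)→ 50333399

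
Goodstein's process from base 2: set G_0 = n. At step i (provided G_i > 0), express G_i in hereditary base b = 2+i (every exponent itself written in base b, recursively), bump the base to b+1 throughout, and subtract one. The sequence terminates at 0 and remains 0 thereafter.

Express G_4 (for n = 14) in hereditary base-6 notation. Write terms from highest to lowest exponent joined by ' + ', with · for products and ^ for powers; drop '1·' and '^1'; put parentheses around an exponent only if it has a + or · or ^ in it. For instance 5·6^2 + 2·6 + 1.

(0) 14|_2 = 2^(2 + 1) + 2^2 + 2 ↦ 3^(3 + 1) + 3^3 + 3|_3 = 111 ⇒ 110
(1) 110|_3 = 3^(3 + 1) + 3^3 + 2 ↦ 4^(4 + 1) + 4^4 + 2|_4 = 1282 ⇒ 1281
(2) 1281|_4 = 4^(4 + 1) + 4^4 + 1 ↦ 5^(5 + 1) + 5^5 + 1|_5 = 18751 ⇒ 18750
(3) 18750|_5 = 5^(5 + 1) + 5^5 ↦ 6^(6 + 1) + 6^6|_6 = 326592 ⇒ 326591
(4) 326591|_6 = 6^(6 + 1) + 5·6^5 + 5·6^4 + 5·6^3 + 5·6^2 + 5·6 + 5 ↦ 7^(7 + 1) + 5·7^5 + 5·7^4 + 5·7^3 + 5·7^2 + 5·7 + 5|_7 = 5862841 ⇒ 5862840

6^(6 + 1) + 5·6^5 + 5·6^4 + 5·6^3 + 5·6^2 + 5·6 + 5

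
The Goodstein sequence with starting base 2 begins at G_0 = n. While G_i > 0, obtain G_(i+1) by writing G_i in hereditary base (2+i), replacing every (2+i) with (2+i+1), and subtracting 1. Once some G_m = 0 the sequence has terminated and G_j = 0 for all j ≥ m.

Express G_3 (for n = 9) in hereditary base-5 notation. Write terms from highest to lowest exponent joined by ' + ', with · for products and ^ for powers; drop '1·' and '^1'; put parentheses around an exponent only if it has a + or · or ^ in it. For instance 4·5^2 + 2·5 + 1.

3·5^5 + 3·5^3 + 3·5^2 + 3·5 + 2

step 0: 9 = 2^(2 + 1) + 1; sub 3 for 2: 3^(3 + 1) + 1; = 82; G_1 = 82−1 = 81
step 1: 81 = 3^(3 + 1); sub 4 for 3: 4^(4 + 1); = 1024; G_2 = 1024−1 = 1023
step 2: 1023 = 3·4^4 + 3·4^3 + 3·4^2 + 3·4 + 3; sub 5 for 4: 3·5^5 + 3·5^3 + 3·5^2 + 3·5 + 3; = 9843; G_3 = 9843−1 = 9842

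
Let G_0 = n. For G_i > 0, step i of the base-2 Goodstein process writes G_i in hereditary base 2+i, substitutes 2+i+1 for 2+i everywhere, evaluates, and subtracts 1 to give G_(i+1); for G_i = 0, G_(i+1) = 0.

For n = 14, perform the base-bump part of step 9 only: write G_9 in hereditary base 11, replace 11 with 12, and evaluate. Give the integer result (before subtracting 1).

106993206736332

(0) 14|_2 = 2^(2 + 1) + 2^2 + 2 ↦ 3^(3 + 1) + 3^3 + 3|_3 = 111 ⇒ 110
(1) 110|_3 = 3^(3 + 1) + 3^3 + 2 ↦ 4^(4 + 1) + 4^4 + 2|_4 = 1282 ⇒ 1281
(2) 1281|_4 = 4^(4 + 1) + 4^4 + 1 ↦ 5^(5 + 1) + 5^5 + 1|_5 = 18751 ⇒ 18750
(3) 18750|_5 = 5^(5 + 1) + 5^5 ↦ 6^(6 + 1) + 6^6|_6 = 326592 ⇒ 326591
(4) 326591|_6 = 6^(6 + 1) + 5·6^5 + 5·6^4 + 5·6^3 + 5·6^2 + 5·6 + 5 ↦ 7^(7 + 1) + 5·7^5 + 5·7^4 + 5·7^3 + 5·7^2 + 5·7 + 5|_7 = 5862841 ⇒ 5862840
(5) 5862840|_7 = 7^(7 + 1) + 5·7^5 + 5·7^4 + 5·7^3 + 5·7^2 + 5·7 + 4 ↦ 8^(8 + 1) + 5·8^5 + 5·8^4 + 5·8^3 + 5·8^2 + 5·8 + 4|_8 = 134404972 ⇒ 134404971
(6) 134404971|_8 = 8^(8 + 1) + 5·8^5 + 5·8^4 + 5·8^3 + 5·8^2 + 5·8 + 3 ↦ 9^(9 + 1) + 5·9^5 + 5·9^4 + 5·9^3 + 5·9^2 + 5·9 + 3|_9 = 3487116549 ⇒ 3487116548
(7) 3487116548|_9 = 9^(9 + 1) + 5·9^5 + 5·9^4 + 5·9^3 + 5·9^2 + 5·9 + 2 ↦ 10^(10 + 1) + 5·10^5 + 5·10^4 + 5·10^3 + 5·10^2 + 5·10 + 2|_10 = 100000555552 ⇒ 100000555551
(8) 100000555551|_10 = 10^(10 + 1) + 5·10^5 + 5·10^4 + 5·10^3 + 5·10^2 + 5·10 + 1 ↦ 11^(11 + 1) + 5·11^5 + 5·11^4 + 5·11^3 + 5·11^2 + 5·11 + 1|_11 = 3138429262497 ⇒ 3138429262496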